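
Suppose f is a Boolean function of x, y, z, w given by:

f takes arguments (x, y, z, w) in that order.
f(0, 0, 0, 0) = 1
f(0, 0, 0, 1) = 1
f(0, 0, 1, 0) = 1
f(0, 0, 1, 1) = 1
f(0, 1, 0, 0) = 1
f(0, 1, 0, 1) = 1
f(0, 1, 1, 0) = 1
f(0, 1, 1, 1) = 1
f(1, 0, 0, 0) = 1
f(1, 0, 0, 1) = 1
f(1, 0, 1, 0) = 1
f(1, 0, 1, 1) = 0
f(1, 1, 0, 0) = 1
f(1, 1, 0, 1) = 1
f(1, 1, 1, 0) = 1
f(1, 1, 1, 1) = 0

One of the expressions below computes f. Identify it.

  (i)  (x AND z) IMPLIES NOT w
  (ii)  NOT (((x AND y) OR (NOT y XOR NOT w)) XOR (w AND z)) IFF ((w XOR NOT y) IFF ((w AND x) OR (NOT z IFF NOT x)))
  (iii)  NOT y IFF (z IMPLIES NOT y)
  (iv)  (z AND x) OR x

i

(ii) fails at (0,0,1,0): the formula yields 0, f is 1.
(iii) fails at (0,1,0,0): the formula yields 0, f is 1.
(iv) fails at (0,0,0,0): the formula yields 0, f is 1.
That leaves (i). Evaluating it on every row reproduces the table of f exactly.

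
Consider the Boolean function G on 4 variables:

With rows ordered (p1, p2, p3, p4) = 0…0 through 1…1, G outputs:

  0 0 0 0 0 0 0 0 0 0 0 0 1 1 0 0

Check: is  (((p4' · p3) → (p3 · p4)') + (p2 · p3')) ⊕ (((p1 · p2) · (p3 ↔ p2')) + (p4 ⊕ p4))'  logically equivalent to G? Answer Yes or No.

Check the formula against G row by row:
  p1=0, p2=0, p3=0, p4=0: formula gives 0, G = 0 ✓
  p1=0, p2=0, p3=0, p4=1: formula gives 0, G = 0 ✓
  p1=0, p2=0, p3=1, p4=0: formula gives 0, G = 0 ✓
  p1=0, p2=0, p3=1, p4=1: formula gives 0, G = 0 ✓
  … (the remaining 12 rows also agree.)
No disagreement on any input; they are logically equivalent.

Yes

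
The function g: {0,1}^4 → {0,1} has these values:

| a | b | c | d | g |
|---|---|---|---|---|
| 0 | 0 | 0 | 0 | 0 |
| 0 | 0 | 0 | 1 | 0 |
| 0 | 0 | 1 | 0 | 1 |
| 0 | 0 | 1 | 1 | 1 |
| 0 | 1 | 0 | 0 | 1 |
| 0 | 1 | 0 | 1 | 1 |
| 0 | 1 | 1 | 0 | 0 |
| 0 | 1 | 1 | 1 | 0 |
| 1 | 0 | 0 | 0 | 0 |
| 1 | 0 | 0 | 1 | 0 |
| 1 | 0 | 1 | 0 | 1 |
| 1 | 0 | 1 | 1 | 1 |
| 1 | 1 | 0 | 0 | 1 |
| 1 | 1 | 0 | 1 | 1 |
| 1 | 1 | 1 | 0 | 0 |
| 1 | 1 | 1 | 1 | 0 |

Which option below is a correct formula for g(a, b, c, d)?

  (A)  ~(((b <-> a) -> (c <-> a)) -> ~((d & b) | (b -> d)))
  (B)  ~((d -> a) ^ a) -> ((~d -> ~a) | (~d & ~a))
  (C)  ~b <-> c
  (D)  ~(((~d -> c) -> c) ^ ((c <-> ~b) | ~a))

C

(A) disagrees with g on (0,0,0,0) (formula → 1, table → 0); rule it out.
(B) disagrees with g on (0,0,0,0) (formula → 1, table → 0); rule it out.
(D) disagrees with g on (0,0,0,0) (formula → 1, table → 0); rule it out.
Only (C) survives; checking it on all 16 rows confirms it matches g.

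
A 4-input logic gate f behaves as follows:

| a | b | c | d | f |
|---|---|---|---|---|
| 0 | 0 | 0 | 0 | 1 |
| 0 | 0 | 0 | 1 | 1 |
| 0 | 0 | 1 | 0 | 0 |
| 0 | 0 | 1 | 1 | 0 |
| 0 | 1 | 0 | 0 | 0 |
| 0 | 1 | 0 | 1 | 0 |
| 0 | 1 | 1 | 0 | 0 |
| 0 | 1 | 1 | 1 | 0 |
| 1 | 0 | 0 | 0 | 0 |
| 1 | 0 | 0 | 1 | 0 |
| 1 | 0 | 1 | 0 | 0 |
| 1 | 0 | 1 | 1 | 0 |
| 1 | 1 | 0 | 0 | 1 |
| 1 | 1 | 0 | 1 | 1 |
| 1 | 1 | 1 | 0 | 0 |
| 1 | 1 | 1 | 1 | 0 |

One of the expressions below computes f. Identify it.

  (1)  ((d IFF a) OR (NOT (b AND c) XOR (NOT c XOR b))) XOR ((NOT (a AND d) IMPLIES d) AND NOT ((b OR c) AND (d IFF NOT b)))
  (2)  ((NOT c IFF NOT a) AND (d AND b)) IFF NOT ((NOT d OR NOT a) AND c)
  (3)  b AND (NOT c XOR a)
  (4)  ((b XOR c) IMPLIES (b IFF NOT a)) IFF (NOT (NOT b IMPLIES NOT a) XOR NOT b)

(1) disagrees with f on (0,0,1,0) (formula → 1, table → 0); rule it out.
(2) disagrees with f on (0,0,0,0) (formula → 0, table → 1); rule it out.
(3) disagrees with f on (0,0,0,0) (formula → 0, table → 1); rule it out.
That leaves (4). Evaluating it on every row reproduces the table of f exactly.

4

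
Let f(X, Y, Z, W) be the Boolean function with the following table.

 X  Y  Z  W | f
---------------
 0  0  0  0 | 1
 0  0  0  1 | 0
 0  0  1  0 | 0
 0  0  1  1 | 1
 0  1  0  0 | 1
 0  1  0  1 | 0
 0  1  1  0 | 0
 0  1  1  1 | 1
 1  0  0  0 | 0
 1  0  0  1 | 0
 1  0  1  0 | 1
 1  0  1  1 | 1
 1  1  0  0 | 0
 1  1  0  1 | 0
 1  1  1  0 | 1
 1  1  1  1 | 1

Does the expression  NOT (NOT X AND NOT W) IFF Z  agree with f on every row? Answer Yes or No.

Yes

Test each input against both f and the formula:
  X=0, Y=0, Z=0, W=0: formula gives 1, f = 1 ✓
  X=0, Y=0, Z=0, W=1: formula gives 0, f = 0 ✓
  X=0, Y=0, Z=1, W=0: formula gives 0, f = 0 ✓
  X=0, Y=0, Z=1, W=1: formula gives 1, f = 1 ✓
  …and likewise for the remaining 12 rows.
All 16 rows match — the expression computes f exactly.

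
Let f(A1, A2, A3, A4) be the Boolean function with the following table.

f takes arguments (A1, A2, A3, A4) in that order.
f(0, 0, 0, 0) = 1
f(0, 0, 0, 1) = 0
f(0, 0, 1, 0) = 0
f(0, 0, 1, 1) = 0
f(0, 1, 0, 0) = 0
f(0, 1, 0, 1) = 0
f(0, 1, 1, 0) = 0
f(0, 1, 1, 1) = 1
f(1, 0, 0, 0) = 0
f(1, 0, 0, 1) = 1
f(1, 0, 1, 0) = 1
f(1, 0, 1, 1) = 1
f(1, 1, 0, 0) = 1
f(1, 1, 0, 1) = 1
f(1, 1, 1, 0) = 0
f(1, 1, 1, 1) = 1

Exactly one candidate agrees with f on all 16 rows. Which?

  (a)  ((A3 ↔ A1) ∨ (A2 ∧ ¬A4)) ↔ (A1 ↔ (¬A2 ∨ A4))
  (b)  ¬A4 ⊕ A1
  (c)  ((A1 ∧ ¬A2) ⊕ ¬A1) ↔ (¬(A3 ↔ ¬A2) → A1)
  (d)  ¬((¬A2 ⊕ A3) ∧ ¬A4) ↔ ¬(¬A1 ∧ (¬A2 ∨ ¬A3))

(a) disagrees with f on (0,0,0,0) (formula → 0, table → 1); rule it out.
(b) disagrees with f on (0,0,1,0) (formula → 1, table → 0); rule it out.
(c) disagrees with f on (0,0,0,0) (formula → 0, table → 1); rule it out.
Only (d) survives; checking it on all 16 rows confirms it matches f.

d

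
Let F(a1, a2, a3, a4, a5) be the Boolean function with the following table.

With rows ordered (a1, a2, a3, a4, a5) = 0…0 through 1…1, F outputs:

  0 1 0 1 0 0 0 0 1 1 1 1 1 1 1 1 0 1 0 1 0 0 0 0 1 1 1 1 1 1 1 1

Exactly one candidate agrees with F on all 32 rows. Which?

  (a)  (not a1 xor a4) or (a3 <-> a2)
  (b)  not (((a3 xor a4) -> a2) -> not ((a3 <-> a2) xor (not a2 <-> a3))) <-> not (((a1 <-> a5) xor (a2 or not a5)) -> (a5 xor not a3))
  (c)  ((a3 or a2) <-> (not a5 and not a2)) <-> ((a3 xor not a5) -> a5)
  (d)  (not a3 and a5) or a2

(a) disagrees with F on (0,0,0,0,0) (formula → 1, table → 0); rule it out.
(b) disagrees with F on (0,0,0,0,1) (formula → 0, table → 1); rule it out.
(c) disagrees with F on (0,0,0,0,0) (formula → 1, table → 0); rule it out.
(d) is the remaining candidate, and it agrees with F on all 32 inputs.

d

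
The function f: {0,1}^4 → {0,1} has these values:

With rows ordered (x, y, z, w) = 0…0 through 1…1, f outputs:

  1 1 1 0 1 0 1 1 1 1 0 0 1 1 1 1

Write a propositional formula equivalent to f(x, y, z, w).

There are just 4 zero rows: (0,0,1,1), (0,1,0,1), (1,0,1,0), (1,0,1,1). Their minterms are ¬x·¬y·z·w, ¬x·y·¬z·w, x·¬y·z·¬w, x·¬y·z·w; the OR of those covers precisely the 0-outputs, and negating it yields f.

f(x, y, z, w) = ~((((((~x & ~y) & z) & w) | (((~x & y) & ~z) & w)) | (((x & ~y) & z) & ~w)) | (((x & ~y) & z) & w))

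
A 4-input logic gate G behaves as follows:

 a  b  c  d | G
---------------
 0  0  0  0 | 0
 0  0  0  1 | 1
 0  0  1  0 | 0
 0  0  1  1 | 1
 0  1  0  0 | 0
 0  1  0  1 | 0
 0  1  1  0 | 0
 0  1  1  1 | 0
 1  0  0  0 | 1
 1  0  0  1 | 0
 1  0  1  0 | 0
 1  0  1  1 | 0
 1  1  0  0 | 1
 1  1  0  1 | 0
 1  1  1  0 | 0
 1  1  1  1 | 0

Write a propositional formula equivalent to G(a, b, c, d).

Collect the rows where G=1 — (0,0,0,1), (0,0,1,1), (1,0,0,0), (1,1,0,0) — and write one minterm per row: ¬a·¬b·¬c·d, ¬a·¬b·c·d, a·¬b·¬c·¬d, a·b·¬c·¬d. Their union (logical OR) reproduces the table exactly.

G(a, b, c, d) = (((((~a & ~b) & ~c) & d) | (((~a & ~b) & c) & d)) | (((a & ~b) & ~c) & ~d)) | (((a & b) & ~c) & ~d)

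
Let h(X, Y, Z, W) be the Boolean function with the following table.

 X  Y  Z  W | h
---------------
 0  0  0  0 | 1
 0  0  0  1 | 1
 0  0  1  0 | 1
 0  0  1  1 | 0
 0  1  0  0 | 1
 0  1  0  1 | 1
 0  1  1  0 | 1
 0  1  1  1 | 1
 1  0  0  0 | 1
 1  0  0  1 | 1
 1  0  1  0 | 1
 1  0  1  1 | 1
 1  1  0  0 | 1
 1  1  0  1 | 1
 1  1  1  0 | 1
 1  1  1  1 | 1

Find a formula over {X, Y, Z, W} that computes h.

h(X, Y, Z, W) = ¬(((¬X ∧ ¬Y) ∧ Z) ∧ W)

Only row (0,0,1,1) gives 0. So h is 1 everywhere except there — the complement of the minterm ¬X·¬Y·Z·W.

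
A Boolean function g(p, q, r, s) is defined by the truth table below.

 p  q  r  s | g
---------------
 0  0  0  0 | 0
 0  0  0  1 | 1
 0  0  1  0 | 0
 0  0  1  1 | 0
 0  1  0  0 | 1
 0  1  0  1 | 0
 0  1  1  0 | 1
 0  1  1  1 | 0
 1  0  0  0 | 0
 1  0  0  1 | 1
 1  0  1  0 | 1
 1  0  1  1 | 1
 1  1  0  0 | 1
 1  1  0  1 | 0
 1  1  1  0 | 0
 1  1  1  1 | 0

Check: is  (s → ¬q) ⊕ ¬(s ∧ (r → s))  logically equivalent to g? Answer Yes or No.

No

Check the formula against g row by row:
  p=0, q=0, r=0, s=0: formula gives 0, g = 0 ✓
  p=0, q=0, r=0, s=1: formula gives 1, g = 1 ✓
  p=0, q=0, r=1, s=0: formula gives 0, g = 0 ✓
  p=0, q=0, r=1, s=1: formula gives 1, but g = 0 ✗
Row (0,0,1,1) is a counterexample, so the formula is not equivalent to g.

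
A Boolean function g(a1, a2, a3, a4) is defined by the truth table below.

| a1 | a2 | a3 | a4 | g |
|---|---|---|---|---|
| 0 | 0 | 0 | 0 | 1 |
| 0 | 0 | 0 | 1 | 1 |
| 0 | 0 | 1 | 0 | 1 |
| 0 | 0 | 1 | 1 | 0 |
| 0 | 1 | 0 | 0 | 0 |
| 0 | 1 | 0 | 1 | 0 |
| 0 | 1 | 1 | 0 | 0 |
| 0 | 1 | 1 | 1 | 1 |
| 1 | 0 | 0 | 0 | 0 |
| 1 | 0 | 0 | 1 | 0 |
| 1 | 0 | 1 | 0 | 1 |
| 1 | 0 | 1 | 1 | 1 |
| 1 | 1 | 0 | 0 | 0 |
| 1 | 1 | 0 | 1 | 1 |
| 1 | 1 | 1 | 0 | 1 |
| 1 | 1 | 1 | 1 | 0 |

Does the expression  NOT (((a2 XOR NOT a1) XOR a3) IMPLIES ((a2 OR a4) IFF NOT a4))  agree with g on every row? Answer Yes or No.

No

Test each input against both g and the formula:
  a1=0, a2=0, a3=0, a4=0: formula gives 1, g = 1 ✓
  a1=0, a2=0, a3=0, a4=1: formula gives 1, g = 1 ✓
  a1=0, a2=0, a3=1, a4=0: formula gives 0, but g = 1 ✗
Since they disagree at (0,0,1,0), the expression is not a correct formula for g.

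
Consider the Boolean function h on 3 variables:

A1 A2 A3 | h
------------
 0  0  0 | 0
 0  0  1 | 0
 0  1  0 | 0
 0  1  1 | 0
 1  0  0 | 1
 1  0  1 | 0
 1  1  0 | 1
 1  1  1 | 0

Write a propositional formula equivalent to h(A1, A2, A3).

h(A1, A2, A3) = ((A1 & ~A2) & ~A3) | ((A1 & A2) & ~A3)

The 1-rows are (1,0,0), (1,1,0). Each contributes one minterm — A1·¬A2·¬A3; A1·A2·¬A3 — and their disjunction is a sum-of-products form of h.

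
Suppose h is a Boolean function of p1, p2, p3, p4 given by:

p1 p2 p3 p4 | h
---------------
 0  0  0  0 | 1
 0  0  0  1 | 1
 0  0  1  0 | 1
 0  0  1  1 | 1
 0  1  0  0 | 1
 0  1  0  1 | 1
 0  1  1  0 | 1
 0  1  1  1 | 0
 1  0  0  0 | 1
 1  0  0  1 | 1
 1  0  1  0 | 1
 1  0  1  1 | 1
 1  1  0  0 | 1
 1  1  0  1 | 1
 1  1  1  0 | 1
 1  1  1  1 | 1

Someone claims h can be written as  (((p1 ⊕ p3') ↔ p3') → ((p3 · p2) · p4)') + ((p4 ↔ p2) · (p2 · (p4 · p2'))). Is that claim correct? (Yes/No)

Test each input against both h and the formula:
  p1=0, p2=0, p3=0, p4=0: formula gives 1, h = 1 ✓
  p1=0, p2=0, p3=0, p4=1: formula gives 1, h = 1 ✓
  p1=0, p2=0, p3=1, p4=0: formula gives 1, h = 1 ✓
  p1=0, p2=0, p3=1, p4=1: formula gives 1, h = 1 ✓
  … (the remaining 12 rows also agree.)
No disagreement on any input; they are logically equivalent.

Yes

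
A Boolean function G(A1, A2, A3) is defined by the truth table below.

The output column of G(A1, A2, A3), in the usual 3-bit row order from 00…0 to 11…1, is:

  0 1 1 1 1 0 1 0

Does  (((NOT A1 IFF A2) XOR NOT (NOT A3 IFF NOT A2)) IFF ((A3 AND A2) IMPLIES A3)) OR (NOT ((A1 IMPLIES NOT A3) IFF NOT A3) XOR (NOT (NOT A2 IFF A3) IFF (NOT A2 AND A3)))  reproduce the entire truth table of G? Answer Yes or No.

Evaluate (((NOT A1 IFF A2) XOR NOT (NOT A3 IFF NOT A2)) IFF ((A3 AND A2) IMPLIES A3)) OR (NOT ((A1 IMPLIES NOT A3) IFF NOT A3) XOR (NOT (NOT A2 IFF A3) IFF (NOT A2 AND A3))) on each row and compare to G:
  A1=0, A2=0, A3=0: formula gives 0, G = 0 ✓
  A1=0, A2=0, A3=1: formula gives 1, G = 1 ✓
  A1=0, A2=1, A3=0: formula gives 1, G = 1 ✓
  A1=0, A2=1, A3=1: formula gives 1, G = 1 ✓
  A1=1, A2=0, A3=0: formula gives 1, G = 1 ✓
  … (the remaining 3 rows also agree.)
Every row agrees, so the formula is equivalent.

Yes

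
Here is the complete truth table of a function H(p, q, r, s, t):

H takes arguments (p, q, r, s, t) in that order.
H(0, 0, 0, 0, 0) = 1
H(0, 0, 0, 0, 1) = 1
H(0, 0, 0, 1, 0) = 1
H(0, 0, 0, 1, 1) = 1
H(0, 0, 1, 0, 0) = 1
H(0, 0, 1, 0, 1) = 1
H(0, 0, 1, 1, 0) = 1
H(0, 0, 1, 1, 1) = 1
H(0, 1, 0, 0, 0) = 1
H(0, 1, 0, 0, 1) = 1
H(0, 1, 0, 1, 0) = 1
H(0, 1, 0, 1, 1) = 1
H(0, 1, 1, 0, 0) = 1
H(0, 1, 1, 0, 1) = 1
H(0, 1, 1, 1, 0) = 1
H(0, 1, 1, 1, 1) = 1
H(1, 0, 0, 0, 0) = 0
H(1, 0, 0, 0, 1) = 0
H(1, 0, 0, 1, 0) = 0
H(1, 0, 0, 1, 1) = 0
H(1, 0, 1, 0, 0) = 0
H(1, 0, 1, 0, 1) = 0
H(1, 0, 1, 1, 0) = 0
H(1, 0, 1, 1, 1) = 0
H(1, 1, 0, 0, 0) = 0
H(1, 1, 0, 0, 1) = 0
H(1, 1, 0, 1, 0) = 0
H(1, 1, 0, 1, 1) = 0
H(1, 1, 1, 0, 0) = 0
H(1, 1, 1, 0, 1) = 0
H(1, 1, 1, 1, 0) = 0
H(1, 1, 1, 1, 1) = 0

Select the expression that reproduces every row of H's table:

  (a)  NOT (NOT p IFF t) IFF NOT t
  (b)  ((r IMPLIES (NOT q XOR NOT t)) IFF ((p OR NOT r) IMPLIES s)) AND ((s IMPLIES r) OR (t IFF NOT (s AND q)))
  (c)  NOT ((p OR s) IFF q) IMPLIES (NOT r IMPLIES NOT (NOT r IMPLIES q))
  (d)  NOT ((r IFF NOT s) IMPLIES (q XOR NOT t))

a

(b) fails at (0,0,0,0,0): the formula yields 0, H is 1.
(c) fails at (0,1,0,0,0): the formula yields 0, H is 1.
(d) fails at (0,0,0,0,0): the formula yields 0, H is 1.
(a) is the remaining candidate, and it agrees with H on all 32 inputs.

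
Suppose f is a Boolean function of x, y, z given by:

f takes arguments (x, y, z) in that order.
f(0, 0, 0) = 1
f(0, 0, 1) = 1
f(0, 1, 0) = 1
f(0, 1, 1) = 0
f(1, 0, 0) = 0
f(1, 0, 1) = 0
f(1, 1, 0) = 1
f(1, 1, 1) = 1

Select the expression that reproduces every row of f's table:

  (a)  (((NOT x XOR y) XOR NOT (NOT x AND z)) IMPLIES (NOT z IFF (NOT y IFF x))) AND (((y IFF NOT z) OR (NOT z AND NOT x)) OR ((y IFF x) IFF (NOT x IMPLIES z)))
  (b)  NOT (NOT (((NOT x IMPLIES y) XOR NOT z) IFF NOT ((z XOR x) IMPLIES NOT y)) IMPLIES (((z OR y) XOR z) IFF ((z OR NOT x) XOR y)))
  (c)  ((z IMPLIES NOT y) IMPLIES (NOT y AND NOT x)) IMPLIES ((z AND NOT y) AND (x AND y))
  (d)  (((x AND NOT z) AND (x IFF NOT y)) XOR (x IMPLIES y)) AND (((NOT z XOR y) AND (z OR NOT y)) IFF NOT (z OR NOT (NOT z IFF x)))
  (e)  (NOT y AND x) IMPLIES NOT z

(b) fails at (0,0,1): the formula yields 0, f is 1.
(c) fails at (0,0,0): the formula yields 0, f is 1.
(d) fails at (0,0,0): the formula yields 0, f is 1.
(e) fails at (0,1,1): the formula yields 1, f is 0.
(a) is the remaining candidate, and it agrees with f on all 8 inputs.

a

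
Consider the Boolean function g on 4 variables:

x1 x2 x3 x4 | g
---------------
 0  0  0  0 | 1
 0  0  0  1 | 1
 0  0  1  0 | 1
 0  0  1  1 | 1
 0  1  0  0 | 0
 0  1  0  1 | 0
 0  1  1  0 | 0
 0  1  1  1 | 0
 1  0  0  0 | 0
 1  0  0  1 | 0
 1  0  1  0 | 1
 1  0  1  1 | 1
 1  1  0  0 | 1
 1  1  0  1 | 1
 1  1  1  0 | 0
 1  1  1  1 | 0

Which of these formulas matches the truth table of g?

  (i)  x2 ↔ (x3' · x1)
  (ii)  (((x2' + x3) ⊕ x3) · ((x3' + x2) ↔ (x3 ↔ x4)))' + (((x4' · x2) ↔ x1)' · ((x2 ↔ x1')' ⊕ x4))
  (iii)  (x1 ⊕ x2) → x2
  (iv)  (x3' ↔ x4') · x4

i

(ii) fails at (0,0,0,0): the formula yields 0, g is 1.
(iii) fails at (0,1,0,0): the formula yields 1, g is 0.
(iv) fails at (0,0,0,0): the formula yields 0, g is 1.
Only (i) survives; checking it on all 16 rows confirms it matches g.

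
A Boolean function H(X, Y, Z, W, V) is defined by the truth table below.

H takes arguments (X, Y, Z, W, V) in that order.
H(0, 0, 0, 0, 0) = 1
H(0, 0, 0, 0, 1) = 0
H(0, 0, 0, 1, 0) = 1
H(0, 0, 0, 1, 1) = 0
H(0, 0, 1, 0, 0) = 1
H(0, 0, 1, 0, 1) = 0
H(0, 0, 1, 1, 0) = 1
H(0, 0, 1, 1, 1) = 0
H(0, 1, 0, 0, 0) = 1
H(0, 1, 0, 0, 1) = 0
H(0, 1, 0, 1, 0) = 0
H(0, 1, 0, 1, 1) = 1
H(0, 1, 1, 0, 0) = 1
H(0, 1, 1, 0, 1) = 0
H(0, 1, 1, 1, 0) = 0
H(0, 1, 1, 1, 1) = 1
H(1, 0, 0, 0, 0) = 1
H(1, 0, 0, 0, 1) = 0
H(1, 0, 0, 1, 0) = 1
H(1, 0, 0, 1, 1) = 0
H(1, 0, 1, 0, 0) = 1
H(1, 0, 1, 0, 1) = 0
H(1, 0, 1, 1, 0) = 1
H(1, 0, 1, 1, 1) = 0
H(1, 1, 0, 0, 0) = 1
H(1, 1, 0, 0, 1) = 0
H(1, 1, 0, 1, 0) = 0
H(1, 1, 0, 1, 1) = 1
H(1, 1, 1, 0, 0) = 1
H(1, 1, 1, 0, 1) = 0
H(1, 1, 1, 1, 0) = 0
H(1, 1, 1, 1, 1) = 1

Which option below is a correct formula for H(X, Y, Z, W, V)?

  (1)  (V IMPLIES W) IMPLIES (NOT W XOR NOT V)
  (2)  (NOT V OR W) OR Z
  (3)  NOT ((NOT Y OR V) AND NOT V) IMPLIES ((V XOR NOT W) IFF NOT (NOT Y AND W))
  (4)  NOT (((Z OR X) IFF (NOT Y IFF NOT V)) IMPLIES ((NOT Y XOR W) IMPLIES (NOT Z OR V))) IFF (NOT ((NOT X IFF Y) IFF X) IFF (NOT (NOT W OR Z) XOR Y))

(1): at (0,0,0,0,0) it gives 0, but H = 1 — eliminated.
(2): at (0,0,0,1,1) it gives 1, but H = 0 — eliminated.
(4): at (0,0,0,0,0) it gives 0, but H = 1 — eliminated.
Only (3) survives; checking it on all 32 rows confirms it matches H.

3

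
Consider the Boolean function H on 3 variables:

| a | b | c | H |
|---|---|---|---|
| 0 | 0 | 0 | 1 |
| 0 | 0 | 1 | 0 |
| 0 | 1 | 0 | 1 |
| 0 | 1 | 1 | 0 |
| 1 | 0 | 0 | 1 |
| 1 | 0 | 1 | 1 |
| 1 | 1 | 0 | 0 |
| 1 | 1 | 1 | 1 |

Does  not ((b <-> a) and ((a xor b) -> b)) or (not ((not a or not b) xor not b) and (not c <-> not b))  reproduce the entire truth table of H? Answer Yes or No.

Evaluate not ((b <-> a) and ((a xor b) -> b)) or (not ((not a or not b) xor not b) and (not c <-> not b)) on each row and compare to H:
  a=0, b=0, c=0: formula gives 1, H = 1 ✓
  a=0, b=0, c=1: formula gives 0, H = 0 ✓
  a=0, b=1, c=0: formula gives 1, H = 1 ✓
  a=0, b=1, c=1: formula gives 1, but H = 0 ✗
Since they disagree at (0,1,1), the expression is not a correct formula for H.

No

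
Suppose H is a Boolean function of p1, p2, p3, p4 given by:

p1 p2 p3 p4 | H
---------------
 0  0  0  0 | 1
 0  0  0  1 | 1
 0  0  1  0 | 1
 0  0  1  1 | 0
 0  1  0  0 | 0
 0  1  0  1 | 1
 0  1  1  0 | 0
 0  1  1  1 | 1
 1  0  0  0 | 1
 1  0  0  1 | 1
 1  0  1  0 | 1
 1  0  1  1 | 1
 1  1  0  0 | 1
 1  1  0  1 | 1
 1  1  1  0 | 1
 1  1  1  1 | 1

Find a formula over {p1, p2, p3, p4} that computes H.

The 0-rows are (0,0,1,1), (0,1,0,0), (0,1,1,0). Take each as a conjunction (¬p1·¬p2·p3·p4, ¬p1·p2·¬p3·¬p4, ¬p1·p2·p3·¬p4), form their disjunction, and complement — that gives a formula that is 1 everywhere H is.

H(p1, p2, p3, p4) = not (((((not p1 and not p2) and p3) and p4) or (((not p1 and p2) and not p3) and not p4)) or (((not p1 and p2) and p3) and not p4))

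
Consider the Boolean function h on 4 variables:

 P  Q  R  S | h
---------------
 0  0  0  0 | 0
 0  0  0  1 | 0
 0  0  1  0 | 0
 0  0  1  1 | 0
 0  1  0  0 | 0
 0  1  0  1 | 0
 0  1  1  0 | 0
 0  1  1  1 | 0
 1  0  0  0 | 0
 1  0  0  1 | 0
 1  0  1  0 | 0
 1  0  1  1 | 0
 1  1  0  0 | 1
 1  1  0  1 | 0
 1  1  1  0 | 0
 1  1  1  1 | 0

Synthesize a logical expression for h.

h(P, Q, R, S) = ((P and Q) and not R) and not S

Only row (1,1,0,0) gives 1. That row's minterm P·Q·¬R·¬S is h directly.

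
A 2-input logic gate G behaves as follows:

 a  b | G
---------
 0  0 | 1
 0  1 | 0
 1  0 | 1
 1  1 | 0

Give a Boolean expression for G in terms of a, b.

G(a, b) = ~b

The output is the negation of b.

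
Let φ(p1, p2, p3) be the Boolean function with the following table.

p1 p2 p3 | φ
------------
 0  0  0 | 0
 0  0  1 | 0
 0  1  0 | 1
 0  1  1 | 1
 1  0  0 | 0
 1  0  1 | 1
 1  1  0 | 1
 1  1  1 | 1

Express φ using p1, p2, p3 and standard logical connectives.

There are just 3 zero rows: (0,0,0), (0,0,1), (1,0,0). Their minterms are ¬p1·¬p2·¬p3, ¬p1·¬p2·p3, p1·¬p2·¬p3; the OR of those covers precisely the 0-outputs, and negating it yields φ.

φ(p1, p2, p3) = ¬((((¬p1 ∧ ¬p2) ∧ ¬p3) ∨ ((¬p1 ∧ ¬p2) ∧ p3)) ∨ ((p1 ∧ ¬p2) ∧ ¬p3))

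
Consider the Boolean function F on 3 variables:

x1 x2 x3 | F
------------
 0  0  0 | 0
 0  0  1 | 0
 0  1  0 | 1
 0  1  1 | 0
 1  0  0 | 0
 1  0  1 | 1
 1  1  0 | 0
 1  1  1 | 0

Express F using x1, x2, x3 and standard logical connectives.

F(x1, x2, x3) = ((~x1 & x2) & ~x3) | ((x1 & ~x2) & x3)

The 1-rows are (0,1,0), (1,0,1). Each contributes one minterm — ¬x1·x2·¬x3; x1·¬x2·x3 — and their disjunction is a sum-of-products form of F.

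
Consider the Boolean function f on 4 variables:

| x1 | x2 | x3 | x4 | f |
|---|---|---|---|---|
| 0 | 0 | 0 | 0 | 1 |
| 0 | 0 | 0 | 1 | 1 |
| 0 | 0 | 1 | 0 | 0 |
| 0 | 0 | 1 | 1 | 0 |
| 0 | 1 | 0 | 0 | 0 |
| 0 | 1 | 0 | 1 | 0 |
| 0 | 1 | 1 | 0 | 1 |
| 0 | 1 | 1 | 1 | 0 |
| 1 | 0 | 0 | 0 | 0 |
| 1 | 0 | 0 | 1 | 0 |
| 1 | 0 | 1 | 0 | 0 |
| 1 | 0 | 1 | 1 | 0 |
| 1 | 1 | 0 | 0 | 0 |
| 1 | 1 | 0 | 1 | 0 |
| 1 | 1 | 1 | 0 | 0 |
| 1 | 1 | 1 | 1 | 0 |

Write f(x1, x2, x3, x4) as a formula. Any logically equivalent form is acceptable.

f=1 on 3 inputs: (0,0,0,0), (0,0,0,1), (0,1,1,0). Reading each as a conjunction of literals (¬x1·¬x2·¬x3·¬x4, ¬x1·¬x2·¬x3·x4, ¬x1·x2·x3·¬x4) and taking the OR gives the canonical DNF.

f(x1, x2, x3, x4) = ((((NOT x1 AND NOT x2) AND NOT x3) AND NOT x4) OR (((NOT x1 AND NOT x2) AND NOT x3) AND x4)) OR (((NOT x1 AND x2) AND x3) AND NOT x4)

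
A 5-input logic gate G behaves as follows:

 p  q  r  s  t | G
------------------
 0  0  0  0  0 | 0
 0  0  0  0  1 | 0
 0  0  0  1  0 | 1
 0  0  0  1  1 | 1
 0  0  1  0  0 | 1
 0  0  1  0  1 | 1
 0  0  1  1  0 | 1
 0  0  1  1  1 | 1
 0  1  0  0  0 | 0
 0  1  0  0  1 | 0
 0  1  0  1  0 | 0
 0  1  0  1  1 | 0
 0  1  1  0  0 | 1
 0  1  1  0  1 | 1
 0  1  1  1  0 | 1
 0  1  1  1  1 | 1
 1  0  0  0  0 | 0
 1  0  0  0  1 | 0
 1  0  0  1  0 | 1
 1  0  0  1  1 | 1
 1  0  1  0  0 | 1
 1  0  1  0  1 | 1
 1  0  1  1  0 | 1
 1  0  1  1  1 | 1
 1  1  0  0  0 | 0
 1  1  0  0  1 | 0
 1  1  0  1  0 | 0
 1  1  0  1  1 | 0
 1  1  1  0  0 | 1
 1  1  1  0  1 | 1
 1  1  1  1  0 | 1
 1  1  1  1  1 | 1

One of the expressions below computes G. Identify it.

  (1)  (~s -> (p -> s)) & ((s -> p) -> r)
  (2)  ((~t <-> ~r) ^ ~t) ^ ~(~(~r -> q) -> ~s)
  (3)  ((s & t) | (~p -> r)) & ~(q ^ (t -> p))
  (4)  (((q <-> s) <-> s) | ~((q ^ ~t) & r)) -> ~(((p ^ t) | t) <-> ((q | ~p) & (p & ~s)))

2

(1) fails at (0,1,0,1,0): the formula yields 1, G is 0.
(3) fails at (0,0,0,1,0): the formula yields 0, G is 1.
(4) fails at (0,0,0,0,1): the formula yields 1, G is 0.
That leaves (2). Evaluating it on every row reproduces the table of G exactly.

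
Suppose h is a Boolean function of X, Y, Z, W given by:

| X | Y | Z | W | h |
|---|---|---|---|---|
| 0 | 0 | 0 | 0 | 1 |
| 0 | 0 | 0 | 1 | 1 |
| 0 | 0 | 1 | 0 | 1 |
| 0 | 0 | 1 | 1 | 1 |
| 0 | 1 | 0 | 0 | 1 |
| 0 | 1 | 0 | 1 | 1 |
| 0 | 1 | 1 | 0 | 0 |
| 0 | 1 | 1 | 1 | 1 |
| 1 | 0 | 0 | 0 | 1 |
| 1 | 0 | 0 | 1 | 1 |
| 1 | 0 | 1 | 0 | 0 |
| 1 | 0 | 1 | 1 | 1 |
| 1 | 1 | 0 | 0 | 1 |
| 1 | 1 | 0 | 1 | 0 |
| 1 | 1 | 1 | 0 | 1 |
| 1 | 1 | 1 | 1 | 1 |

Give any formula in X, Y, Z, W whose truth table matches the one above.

h is 0 on only 3 rows — (0,1,1,0), (1,0,1,0), (1,1,0,1). Writing each as a minterm (¬X·Y·Z·¬W, X·¬Y·Z·¬W, X·Y·¬Z·W) and OR-ing them characterizes exactly where h=0, so h is the negation of that disjunction.

h(X, Y, Z, W) = ~(((((~X & Y) & Z) & ~W) | (((X & ~Y) & Z) & ~W)) | (((X & Y) & ~Z) & W))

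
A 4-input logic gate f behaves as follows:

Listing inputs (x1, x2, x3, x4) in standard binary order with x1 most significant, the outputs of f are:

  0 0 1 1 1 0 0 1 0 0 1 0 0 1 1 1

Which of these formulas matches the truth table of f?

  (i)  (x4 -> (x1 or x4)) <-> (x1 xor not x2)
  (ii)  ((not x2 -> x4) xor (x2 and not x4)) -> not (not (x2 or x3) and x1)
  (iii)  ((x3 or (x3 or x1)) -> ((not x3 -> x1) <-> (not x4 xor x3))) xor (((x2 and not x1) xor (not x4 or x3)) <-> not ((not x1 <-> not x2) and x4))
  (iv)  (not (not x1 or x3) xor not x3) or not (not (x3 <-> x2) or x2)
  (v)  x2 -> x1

(i) disagrees with f on (0,0,0,0) (formula → 1, table → 0); rule it out.
(ii) disagrees with f on (0,0,0,0) (formula → 1, table → 0); rule it out.
(iv) disagrees with f on (0,0,0,0) (formula → 1, table → 0); rule it out.
(v) disagrees with f on (0,0,0,0) (formula → 1, table → 0); rule it out.
That leaves (iii). Evaluating it on every row reproduces the table of f exactly.

iii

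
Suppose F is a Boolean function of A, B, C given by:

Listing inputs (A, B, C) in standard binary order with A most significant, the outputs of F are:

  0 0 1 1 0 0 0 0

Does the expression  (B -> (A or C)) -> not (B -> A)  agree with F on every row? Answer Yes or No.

Yes

Evaluate (B -> (A or C)) -> not (B -> A) on each row and compare to F:
  A=0, B=0, C=0: formula gives 0, F = 0 ✓
  A=0, B=0, C=1: formula gives 0, F = 0 ✓
  A=0, B=1, C=0: formula gives 1, F = 1 ✓
  A=0, B=1, C=1: formula gives 1, F = 1 ✓
  A=1, B=0, C=0: formula gives 0, F = 0 ✓
  … (the remaining 3 rows also agree.)
Every row agrees, so the formula is equivalent.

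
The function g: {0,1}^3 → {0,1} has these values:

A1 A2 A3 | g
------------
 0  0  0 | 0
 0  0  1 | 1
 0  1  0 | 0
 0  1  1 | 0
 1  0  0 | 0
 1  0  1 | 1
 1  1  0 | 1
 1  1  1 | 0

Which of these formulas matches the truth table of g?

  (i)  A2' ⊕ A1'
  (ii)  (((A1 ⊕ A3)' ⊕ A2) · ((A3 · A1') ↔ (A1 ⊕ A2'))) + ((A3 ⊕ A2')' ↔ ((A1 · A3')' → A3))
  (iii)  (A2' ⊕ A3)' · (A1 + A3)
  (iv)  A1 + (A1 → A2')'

iii

(i) fails at (0,0,1): the formula yields 0, g is 1.
(ii) fails at (0,0,0): the formula yields 1, g is 0.
(iv) fails at (0,0,1): the formula yields 0, g is 1.
(iii) is the remaining candidate, and it agrees with g on all 8 inputs.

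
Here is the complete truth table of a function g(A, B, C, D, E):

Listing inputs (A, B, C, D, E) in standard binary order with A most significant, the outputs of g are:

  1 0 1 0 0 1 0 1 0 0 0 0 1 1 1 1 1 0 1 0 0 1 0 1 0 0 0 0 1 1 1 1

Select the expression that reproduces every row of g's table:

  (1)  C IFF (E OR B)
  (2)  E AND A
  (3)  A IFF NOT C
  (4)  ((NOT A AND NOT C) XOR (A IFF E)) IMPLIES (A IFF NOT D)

1

(2) disagrees with g on (0,0,0,0,0) (formula → 0, table → 1); rule it out.
(3) disagrees with g on (0,0,0,0,0) (formula → 0, table → 1); rule it out.
(4) disagrees with g on (0,0,0,1,1) (formula → 1, table → 0); rule it out.
That leaves (1). Evaluating it on every row reproduces the table of g exactly.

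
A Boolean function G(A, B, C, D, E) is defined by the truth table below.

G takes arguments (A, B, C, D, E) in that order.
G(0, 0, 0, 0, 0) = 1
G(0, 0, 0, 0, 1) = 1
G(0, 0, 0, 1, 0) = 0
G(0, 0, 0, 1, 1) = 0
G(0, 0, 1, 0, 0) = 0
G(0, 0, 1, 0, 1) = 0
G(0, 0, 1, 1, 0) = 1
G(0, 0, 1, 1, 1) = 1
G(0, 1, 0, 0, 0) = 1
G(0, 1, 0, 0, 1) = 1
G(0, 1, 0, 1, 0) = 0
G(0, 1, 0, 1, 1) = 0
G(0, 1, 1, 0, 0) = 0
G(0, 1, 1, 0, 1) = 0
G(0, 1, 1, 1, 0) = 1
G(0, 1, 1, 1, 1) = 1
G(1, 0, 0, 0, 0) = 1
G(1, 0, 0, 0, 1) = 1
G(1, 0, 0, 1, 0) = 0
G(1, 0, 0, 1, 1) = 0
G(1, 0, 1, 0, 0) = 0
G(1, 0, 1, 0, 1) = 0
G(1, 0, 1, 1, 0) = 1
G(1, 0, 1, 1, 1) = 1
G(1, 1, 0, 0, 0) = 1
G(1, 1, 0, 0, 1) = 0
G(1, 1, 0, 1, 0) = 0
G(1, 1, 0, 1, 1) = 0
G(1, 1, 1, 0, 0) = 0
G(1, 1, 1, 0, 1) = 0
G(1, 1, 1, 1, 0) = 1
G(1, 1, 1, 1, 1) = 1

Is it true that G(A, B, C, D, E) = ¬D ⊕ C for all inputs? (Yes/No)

Test each input against both G and the formula:
  A=0, B=0, C=0, D=0, E=0: formula gives 1, G = 1 ✓
  A=0, B=0, C=0, D=0, E=1: formula gives 1, G = 1 ✓
  A=0, B=0, C=0, D=1, E=0: formula gives 0, G = 0 ✓
  A=0, B=0, C=0, D=1, E=1: formula gives 0, G = 0 ✓
  …
  A=1, B=1, C=0, D=0, E=1: formula gives 1, but G = 0 ✗
Since they disagree at (1,1,0,0,1), the expression is not a correct formula for G.

No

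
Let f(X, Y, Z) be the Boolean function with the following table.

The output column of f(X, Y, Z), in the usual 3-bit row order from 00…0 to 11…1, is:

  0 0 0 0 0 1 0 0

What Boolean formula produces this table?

Only row (1,0,1) gives 1. That row's minterm X·¬Y·Z is f directly.

f(X, Y, Z) = (X ∧ ¬Y) ∧ Z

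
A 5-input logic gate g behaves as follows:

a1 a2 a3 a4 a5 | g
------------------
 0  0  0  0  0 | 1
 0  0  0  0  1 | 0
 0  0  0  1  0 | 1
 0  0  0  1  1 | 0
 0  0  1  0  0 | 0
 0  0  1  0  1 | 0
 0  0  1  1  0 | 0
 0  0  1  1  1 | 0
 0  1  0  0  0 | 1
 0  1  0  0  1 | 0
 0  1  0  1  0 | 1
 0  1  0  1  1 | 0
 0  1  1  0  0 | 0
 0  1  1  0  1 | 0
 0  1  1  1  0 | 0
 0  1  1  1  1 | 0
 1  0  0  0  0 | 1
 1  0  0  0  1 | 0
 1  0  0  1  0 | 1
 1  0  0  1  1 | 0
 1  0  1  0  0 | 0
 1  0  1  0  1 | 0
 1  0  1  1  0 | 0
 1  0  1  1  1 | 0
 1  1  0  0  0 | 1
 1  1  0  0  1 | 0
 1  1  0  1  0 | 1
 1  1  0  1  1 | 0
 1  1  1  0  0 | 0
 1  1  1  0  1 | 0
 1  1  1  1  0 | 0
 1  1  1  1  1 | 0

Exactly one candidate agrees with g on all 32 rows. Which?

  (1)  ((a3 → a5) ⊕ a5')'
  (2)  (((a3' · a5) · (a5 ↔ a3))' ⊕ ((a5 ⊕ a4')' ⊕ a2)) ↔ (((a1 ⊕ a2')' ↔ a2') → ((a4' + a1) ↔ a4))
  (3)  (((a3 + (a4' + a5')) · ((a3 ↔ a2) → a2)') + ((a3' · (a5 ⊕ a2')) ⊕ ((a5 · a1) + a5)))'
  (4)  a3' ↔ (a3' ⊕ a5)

1

(2) fails at (0,0,0,1,0): the formula yields 0, g is 1.
(3) fails at (0,0,0,0,0): the formula yields 0, g is 1.
(4) fails at (0,0,1,0,0): the formula yields 1, g is 0.
(1) is the remaining candidate, and it agrees with g on all 32 inputs.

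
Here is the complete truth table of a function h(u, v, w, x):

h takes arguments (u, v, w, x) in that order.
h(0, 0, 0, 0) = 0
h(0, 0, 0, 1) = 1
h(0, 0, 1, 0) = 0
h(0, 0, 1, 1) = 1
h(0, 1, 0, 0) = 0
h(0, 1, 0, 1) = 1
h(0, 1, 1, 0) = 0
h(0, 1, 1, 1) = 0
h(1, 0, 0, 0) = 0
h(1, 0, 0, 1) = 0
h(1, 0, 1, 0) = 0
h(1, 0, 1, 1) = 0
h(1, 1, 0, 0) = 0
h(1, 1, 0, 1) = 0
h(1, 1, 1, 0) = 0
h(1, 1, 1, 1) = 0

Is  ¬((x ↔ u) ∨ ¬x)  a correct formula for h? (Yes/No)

No

Test each input against both h and the formula:
  u=0, v=0, w=0, x=0: formula gives 0, h = 0 ✓
  u=0, v=0, w=0, x=1: formula gives 1, h = 1 ✓
  u=0, v=0, w=1, x=0: formula gives 0, h = 0 ✓
  u=0, v=0, w=1, x=1: formula gives 1, h = 1 ✓
  …
  u=0, v=1, w=1, x=1: formula gives 1, but h = 0 ✗
Since they disagree at (0,1,1,1), the expression is not a correct formula for h.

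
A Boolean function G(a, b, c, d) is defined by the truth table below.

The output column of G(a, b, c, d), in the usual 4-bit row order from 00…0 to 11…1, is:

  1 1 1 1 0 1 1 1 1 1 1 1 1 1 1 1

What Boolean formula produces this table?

G(a, b, c, d) = ¬(((¬a ∧ b) ∧ ¬c) ∧ ¬d)

Only row (0,1,0,0) gives 0. So G is 1 everywhere except there — the complement of the minterm ¬a·b·¬c·¬d.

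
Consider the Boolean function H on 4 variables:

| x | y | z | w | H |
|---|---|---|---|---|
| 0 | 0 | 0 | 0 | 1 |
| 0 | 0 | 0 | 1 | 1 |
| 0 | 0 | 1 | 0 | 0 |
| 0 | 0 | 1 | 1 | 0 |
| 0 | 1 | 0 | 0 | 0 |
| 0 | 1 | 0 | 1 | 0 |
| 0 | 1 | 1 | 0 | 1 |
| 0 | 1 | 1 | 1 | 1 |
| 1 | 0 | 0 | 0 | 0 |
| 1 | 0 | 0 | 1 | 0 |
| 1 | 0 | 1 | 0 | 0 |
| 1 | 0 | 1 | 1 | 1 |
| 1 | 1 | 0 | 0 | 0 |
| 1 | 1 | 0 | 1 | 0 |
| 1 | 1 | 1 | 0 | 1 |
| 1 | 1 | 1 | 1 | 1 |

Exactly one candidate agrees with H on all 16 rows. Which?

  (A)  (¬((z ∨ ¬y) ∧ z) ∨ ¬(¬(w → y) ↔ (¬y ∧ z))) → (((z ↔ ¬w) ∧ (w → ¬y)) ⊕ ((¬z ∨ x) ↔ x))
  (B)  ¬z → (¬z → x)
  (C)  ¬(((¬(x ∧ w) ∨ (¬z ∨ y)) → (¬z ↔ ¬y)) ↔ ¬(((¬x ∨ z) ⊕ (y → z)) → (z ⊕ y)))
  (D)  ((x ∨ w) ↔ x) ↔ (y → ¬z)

C

(A) fails at (0,0,0,0): the formula yields 0, H is 1.
(B) fails at (0,0,0,0): the formula yields 0, H is 1.
(D) fails at (0,0,0,1): the formula yields 0, H is 1.
(C) is the remaining candidate, and it agrees with H on all 16 inputs.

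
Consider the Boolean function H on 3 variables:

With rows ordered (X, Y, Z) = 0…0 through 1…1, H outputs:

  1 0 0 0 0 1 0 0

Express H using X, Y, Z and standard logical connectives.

H(X, Y, Z) = ((not X and not Y) and not Z) or ((X and not Y) and Z)

Collect the rows where H=1 — (0,0,0), (1,0,1) — and write one minterm per row: ¬X·¬Y·¬Z, X·¬Y·Z. Their union (logical OR) reproduces the table exactly.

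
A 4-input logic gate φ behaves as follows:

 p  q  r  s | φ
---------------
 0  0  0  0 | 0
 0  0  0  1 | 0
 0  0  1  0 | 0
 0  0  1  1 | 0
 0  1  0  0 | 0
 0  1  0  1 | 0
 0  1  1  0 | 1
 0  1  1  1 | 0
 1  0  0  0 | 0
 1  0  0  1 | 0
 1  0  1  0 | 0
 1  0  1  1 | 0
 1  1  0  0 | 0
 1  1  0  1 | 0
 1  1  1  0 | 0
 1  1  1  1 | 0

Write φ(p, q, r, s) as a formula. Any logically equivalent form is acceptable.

φ(p, q, r, s) = ((~p & q) & r) & ~s

φ is 1 on exactly one input, (0,1,1,0), whose minterm is ¬p·q·r·¬s. So φ is just that conjunction.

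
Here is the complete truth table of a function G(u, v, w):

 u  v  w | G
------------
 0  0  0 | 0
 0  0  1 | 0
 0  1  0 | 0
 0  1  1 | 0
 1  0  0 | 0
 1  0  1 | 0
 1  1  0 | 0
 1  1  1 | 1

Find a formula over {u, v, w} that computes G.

The output is 1 only when every input is 1 — the AND of all inputs.

G(u, v, w) = (u · v) · w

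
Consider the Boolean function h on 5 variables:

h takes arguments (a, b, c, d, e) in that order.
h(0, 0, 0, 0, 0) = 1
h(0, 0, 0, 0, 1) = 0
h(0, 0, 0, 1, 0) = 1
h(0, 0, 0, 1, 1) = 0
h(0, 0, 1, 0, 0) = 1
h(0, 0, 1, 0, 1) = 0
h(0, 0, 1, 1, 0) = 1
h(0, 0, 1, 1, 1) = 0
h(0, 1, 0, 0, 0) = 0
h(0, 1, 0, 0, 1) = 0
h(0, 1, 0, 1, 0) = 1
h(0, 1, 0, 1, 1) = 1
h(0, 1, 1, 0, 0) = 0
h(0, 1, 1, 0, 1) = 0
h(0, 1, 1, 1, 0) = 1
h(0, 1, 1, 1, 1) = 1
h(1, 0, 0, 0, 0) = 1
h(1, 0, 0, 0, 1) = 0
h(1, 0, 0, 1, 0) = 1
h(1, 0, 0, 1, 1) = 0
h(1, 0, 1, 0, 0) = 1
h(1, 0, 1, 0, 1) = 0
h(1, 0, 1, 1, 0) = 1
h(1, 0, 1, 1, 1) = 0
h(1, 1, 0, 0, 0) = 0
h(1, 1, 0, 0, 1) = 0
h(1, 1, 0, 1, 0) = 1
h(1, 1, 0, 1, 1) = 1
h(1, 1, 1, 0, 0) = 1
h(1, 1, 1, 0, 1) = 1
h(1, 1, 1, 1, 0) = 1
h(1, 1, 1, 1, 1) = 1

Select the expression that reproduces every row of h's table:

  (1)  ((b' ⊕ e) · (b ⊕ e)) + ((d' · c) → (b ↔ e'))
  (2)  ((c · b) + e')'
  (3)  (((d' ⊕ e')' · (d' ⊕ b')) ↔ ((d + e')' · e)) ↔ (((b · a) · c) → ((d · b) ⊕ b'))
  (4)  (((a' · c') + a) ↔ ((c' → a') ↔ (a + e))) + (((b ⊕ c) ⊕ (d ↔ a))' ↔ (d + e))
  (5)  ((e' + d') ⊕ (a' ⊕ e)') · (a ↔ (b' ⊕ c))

3

(1) disagrees with h on (0,0,0,0,1) (formula → 1, table → 0); rule it out.
(2) disagrees with h on (0,0,0,0,0) (formula → 0, table → 1); rule it out.
(4) disagrees with h on (0,0,0,0,1) (formula → 1, table → 0); rule it out.
(5) disagrees with h on (0,0,0,0,0) (formula → 0, table → 1); rule it out.
Only (3) survives; checking it on all 32 rows confirms it matches h.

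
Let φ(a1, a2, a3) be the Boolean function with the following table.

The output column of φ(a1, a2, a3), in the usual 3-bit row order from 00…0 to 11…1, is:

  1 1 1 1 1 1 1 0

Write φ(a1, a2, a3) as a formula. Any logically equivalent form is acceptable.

The output is 0 only when every input is 1 — NAND of all inputs.

φ(a1, a2, a3) = not ((a1 and a2) and a3)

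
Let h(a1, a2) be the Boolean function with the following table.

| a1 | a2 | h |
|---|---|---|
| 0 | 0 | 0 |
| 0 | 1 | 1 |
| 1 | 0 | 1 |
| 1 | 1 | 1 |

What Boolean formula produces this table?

h(a1, a2) = a1 or a2

The output is 1 whenever at least one input is 1 — the OR of all inputs.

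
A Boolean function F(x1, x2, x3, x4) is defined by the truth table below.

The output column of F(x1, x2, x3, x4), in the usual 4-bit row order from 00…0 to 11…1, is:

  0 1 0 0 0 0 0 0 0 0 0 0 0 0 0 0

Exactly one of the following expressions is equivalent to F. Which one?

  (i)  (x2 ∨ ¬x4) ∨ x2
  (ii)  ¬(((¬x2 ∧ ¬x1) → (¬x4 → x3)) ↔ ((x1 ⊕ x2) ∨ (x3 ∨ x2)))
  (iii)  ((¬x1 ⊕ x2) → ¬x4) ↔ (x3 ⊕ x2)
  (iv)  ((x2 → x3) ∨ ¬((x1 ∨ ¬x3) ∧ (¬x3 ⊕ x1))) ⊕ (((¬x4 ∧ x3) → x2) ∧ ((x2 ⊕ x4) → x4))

(i) disagrees with F on (0,0,0,0) (formula → 1, table → 0); rule it out.
(iii) disagrees with F on (0,0,1,0) (formula → 1, table → 0); rule it out.
(iv) disagrees with F on (0,0,0,1) (formula → 0, table → 1); rule it out.
Only (ii) survives; checking it on all 16 rows confirms it matches F.

ii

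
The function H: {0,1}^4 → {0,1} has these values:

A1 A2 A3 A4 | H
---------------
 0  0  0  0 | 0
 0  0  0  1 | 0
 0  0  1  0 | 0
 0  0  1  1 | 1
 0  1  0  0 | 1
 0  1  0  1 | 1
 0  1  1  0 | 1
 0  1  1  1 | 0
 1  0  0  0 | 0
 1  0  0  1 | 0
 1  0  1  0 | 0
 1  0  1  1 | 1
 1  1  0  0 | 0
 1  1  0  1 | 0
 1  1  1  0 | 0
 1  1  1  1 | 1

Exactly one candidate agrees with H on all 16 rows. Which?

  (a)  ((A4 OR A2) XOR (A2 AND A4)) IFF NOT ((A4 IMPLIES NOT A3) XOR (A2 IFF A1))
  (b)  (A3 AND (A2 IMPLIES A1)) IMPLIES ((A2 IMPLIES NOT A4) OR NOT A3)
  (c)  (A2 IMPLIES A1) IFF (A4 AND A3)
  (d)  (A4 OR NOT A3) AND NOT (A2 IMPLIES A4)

c

(a) disagrees with H on (0,0,0,1) (formula → 1, table → 0); rule it out.
(b) disagrees with H on (0,0,0,0) (formula → 1, table → 0); rule it out.
(d) disagrees with H on (0,0,1,1) (formula → 0, table → 1); rule it out.
That leaves (c). Evaluating it on every row reproduces the table of H exactly.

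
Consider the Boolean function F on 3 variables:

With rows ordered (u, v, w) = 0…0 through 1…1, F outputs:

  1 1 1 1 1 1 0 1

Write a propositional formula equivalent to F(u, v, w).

Only row (1,1,0) gives 0. So F is 1 everywhere except there — the complement of the minterm u·v·¬w.

F(u, v, w) = ~((u & v) & ~w)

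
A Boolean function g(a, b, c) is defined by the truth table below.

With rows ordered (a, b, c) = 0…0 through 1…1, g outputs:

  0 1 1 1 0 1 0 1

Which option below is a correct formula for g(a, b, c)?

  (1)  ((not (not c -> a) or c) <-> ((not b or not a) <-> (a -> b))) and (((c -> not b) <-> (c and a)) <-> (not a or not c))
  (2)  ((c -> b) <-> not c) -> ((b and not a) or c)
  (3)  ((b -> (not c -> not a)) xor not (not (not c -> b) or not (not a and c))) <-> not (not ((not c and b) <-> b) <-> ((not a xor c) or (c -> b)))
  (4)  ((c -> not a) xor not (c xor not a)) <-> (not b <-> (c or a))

(1): at (0,0,1) it gives 0, but g = 1 — eliminated.
(3): at (0,0,0) it gives 1, but g = 0 — eliminated.
(4): at (0,0,1) it gives 0, but g = 1 — eliminated.
Only (2) survives; checking it on all 8 rows confirms it matches g.

2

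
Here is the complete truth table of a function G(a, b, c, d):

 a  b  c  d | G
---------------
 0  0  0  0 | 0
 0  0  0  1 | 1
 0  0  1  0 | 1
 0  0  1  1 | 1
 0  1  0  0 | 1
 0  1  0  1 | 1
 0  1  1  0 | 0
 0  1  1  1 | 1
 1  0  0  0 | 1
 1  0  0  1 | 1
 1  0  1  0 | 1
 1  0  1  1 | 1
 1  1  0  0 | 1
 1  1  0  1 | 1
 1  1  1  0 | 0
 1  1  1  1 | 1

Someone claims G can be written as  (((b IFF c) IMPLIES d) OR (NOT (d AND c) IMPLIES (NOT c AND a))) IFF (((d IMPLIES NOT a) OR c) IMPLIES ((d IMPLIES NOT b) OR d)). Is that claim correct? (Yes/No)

Yes

Test each input against both G and the formula:
  a=0, b=0, c=0, d=0: formula gives 0, G = 0 ✓
  a=0, b=0, c=0, d=1: formula gives 1, G = 1 ✓
  a=0, b=0, c=1, d=0: formula gives 1, G = 1 ✓
  a=0, b=0, c=1, d=1: formula gives 1, G = 1 ✓
  … (the remaining 12 rows also agree.)
All 16 rows match — the expression computes G exactly.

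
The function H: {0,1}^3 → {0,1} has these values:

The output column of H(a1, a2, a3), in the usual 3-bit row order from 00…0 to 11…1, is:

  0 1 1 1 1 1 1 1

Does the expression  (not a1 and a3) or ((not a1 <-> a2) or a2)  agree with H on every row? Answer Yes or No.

Yes

Check the formula against H row by row:
  a1=0, a2=0, a3=0: formula gives 0, H = 0 ✓
  a1=0, a2=0, a3=1: formula gives 1, H = 1 ✓
  a1=0, a2=1, a3=0: formula gives 1, H = 1 ✓
  a1=0, a2=1, a3=1: formula gives 1, H = 1 ✓
  a1=1, a2=0, a3=0: formula gives 1, H = 1 ✓
  … (the remaining 3 rows also agree.)
All 8 rows match — the expression computes H exactly.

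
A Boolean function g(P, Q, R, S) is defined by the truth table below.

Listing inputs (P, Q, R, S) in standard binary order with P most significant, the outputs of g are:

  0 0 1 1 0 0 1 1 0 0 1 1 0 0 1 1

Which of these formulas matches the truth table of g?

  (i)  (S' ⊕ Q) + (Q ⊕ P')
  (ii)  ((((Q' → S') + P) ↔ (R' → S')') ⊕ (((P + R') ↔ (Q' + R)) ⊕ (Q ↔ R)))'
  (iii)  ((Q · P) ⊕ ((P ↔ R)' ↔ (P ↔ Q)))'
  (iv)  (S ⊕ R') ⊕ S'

iv

(i) fails at (0,0,0,0): the formula yields 1, g is 0.
(ii) fails at (0,0,0,0): the formula yields 1, g is 0.
(iii) fails at (0,0,0,0): the formula yields 1, g is 0.
(iv) is the remaining candidate, and it agrees with g on all 16 inputs.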